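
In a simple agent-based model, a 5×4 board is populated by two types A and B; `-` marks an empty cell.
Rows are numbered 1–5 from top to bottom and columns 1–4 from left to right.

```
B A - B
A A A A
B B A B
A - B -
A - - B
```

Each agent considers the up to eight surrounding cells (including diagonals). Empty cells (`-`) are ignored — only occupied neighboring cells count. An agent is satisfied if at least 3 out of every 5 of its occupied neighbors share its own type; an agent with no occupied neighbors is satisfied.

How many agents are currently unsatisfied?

11

Row 1: (1,1)B 0/3 not · (1,2)A 3/4 satisfied · (1,4)B 0/2 not
Row 2: (2,1)A 2/5 not · (2,2)A 4/7 not · (2,3)A 4/7 not · (2,4)A 2/4 not
Row 3: (3,1)B 1/4 not · (3,2)B 2/7 not · (3,3)A 3/6 not · (3,4)B 1/4 not
Row 4: (4,1)A 1/3 not · (4,3)B 3/4 satisfied
Row 5: (5,1)A 1/1 satisfied · (5,4)B 1/1 satisfied
Unsatisfied: (1,1), (1,4), (2,1), (2,2), (2,3), (2,4), (3,1), (3,2), (3,3), (3,4), (4,1) — 11 in total.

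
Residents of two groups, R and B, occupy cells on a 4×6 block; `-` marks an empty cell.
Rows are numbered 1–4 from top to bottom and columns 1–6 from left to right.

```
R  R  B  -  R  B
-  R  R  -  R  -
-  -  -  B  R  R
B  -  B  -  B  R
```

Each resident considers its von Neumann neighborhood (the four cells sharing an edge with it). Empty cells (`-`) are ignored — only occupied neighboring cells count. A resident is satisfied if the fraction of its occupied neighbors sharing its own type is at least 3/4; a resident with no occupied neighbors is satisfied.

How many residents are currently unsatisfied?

(1,1)R 1/1 satisfied
(1,2)R 2/3 not
(1,3)B 0/2 not
(1,5)R 1/2 not
(1,6)B 0/1 not
(2,2)R 2/2 satisfied
(2,3)R 1/2 not
(2,5)R 2/2 satisfied
(3,4)B 0/1 not
(3,5)R 2/4 not
(3,6)R 2/2 satisfied
(4,1)B 0/0 satisfied
(4,3)B 0/0 satisfied
(4,5)B 0/2 not
(4,6)R 1/2 not
Unsatisfied: (1,2), (1,3), (1,5), (1,6), (2,3), (3,4), (3,5), (4,5), (4,6) — 9 in total.

9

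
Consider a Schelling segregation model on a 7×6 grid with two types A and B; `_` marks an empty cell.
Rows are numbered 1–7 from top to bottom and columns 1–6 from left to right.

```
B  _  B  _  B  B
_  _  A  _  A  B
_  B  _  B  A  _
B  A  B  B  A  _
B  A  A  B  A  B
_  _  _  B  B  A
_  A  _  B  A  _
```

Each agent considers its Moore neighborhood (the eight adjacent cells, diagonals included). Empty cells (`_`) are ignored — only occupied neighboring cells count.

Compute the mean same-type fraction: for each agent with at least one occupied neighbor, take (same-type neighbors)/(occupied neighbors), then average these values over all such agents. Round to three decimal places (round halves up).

(1,1)B — no occupied neighbors
(1,3)B 0/1
(1,5)B 2/3
(1,6)B 2/3
(2,3)A 0/3
(2,5)A 1/5
(2,6)B 2/4
(3,2)B 2/4
(3,4)B 2/6
(3,5)A 2/5
(4,1)B 2/4
(4,2)A 2/6
(4,3)B 4/7
(4,4)B 3/7
(4,5)A 2/6
(5,1)B 1/3
(5,2)A 2/5
(5,3)A 2/6
(5,4)B 4/7
(5,5)A 2/7
(5,6)B 1/4
(6,4)B 3/6
(6,5)B 4/7
(6,6)A 2/4
(7,2)A — no occupied neighbors
(7,4)B 2/3
(7,5)A 1/4
Sum over 25 agents: 0/1 + 2/3 + 2/3 + 0/3 + 1/5 + 2/4 + 2/4 + 2/6 + 2/5 + 2/4 + 2/6 + 4/7 + 3/7 + 2/6 + 1/3 + 2/5 + 2/6 + 4/7 + 2/7 + 1/4 + 3/6 + 4/7 + 2/4 + 2/3 + 1/4 = 212/21; mean = 212/21 ÷ 25 = 212/525 = 0.403809… → 0.404.

0.404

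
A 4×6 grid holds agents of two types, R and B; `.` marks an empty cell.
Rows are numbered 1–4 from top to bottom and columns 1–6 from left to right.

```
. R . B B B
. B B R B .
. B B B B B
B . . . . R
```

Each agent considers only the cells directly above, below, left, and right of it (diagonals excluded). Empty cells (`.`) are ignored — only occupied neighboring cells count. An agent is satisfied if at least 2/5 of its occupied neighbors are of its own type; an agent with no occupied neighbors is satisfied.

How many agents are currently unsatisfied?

3

Row 1: (1,2)R 0/1 not · (1,4)B 1/2 satisfied · (1,5)B 3/3 satisfied · (1,6)B 1/1 satisfied
Row 2: (2,2)B 2/3 satisfied · (2,3)B 2/3 satisfied · (2,4)R 0/4 not · (2,5)B 2/3 satisfied
Row 3: (3,2)B 2/2 satisfied · (3,3)B 3/3 satisfied · (3,4)B 2/3 satisfied · (3,5)B 3/3 satisfied · (3,6)B 1/2 satisfied
Row 4: (4,1)B 0/0 satisfied · (4,6)R 0/1 not
Unsatisfied: (1,2), (2,4), (4,6) — 3 in total.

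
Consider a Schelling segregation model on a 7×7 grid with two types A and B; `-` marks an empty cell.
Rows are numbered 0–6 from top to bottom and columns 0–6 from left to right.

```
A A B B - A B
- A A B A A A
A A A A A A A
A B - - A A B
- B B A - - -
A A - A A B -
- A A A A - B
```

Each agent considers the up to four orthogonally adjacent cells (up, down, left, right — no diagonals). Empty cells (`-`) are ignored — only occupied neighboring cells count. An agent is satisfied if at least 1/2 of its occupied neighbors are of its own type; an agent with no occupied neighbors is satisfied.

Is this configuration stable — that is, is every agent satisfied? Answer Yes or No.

(0,0)A 1/1 satisfied
(0,1)A 2/3 satisfied
(0,2)B 1/3 not
(0,3)B 2/2 satisfied
(0,5)A 1/2 satisfied
(0,6)B 0/2 not
(1,1)A 3/3 satisfied
(1,2)A 2/4 satisfied
(1,3)B 1/4 not
(1,4)A 2/3 satisfied
(1,5)A 4/4 satisfied
(1,6)A 2/3 satisfied
(2,0)A 2/2 satisfied
(2,1)A 3/4 satisfied
(2,2)A 3/3 satisfied
(2,3)A 2/3 satisfied
(2,4)A 4/4 satisfied
(2,5)A 4/4 satisfied
(2,6)A 2/3 satisfied
(3,0)A 1/2 satisfied
(3,1)B 1/3 not
(3,4)A 2/2 satisfied
(3,5)A 2/3 satisfied
(3,6)B 0/2 not
(4,1)B 2/3 satisfied
(4,2)B 1/2 satisfied
(4,3)A 1/2 satisfied
(5,0)A 1/1 satisfied
(5,1)A 2/3 satisfied
(5,3)A 3/3 satisfied
(5,4)A 2/3 satisfied
(5,5)B 0/1 not
(6,1)A 2/2 satisfied
(6,2)A 2/2 satisfied
(6,3)A 3/3 satisfied
(6,4)A 2/2 satisfied
(6,6)B 0/0 satisfied
For instance (0,2) has only 1/3 same-type neighbors, below 1/2.

No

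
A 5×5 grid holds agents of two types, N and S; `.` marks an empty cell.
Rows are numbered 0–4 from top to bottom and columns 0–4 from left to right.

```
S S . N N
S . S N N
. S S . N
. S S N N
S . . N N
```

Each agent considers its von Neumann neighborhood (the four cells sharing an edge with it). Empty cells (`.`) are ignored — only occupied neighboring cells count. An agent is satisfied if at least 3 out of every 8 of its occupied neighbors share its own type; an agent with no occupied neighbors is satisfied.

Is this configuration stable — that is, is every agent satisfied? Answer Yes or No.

Yes

(0,0)S 2/2 satisfied
(0,1)S 1/1 satisfied
(0,3)N 2/2 satisfied
(0,4)N 2/2 satisfied
(1,0)S 1/1 satisfied
(1,2)S 1/2 satisfied
(1,3)N 2/3 satisfied
(1,4)N 3/3 satisfied
(2,1)S 2/2 satisfied
(2,2)S 3/3 satisfied
(2,4)N 2/2 satisfied
(3,1)S 2/2 satisfied
(3,2)S 2/3 satisfied
(3,3)N 2/3 satisfied
(3,4)N 3/3 satisfied
(4,0)S 0/0 satisfied
(4,3)N 2/2 satisfied
(4,4)N 2/2 satisfied
All meet the threshold, so the configuration is stable.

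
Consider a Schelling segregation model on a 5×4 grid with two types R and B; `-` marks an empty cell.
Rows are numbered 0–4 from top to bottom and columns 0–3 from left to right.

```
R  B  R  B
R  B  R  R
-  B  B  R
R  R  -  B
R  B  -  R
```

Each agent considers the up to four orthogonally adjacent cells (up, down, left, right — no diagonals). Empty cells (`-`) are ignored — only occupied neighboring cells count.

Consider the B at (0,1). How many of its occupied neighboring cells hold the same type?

Occupied neighbors of (0,1): (1,1)=B, (0,0)=R, (0,2)=R.
Same type (B): 1 of 3.

1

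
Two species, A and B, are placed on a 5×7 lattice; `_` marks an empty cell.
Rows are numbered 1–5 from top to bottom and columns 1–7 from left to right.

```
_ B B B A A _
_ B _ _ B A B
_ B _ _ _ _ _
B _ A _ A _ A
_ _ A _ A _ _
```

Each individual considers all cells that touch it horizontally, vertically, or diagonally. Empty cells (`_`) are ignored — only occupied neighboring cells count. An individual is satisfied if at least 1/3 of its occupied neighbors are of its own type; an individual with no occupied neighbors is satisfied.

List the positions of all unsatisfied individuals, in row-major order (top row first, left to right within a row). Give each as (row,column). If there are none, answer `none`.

(1,2)B 2/2 ok
(1,3)B 3/3 ok
(1,4)B 2/3 ok
(1,5)A 2/4 ok
(1,6)A 2/4 ok
(2,2)B 3/3 ok
(2,5)B 1/4 unhappy
(2,6)A 2/4 ok
(2,7)B 0/2 unhappy
(3,2)B 2/3 ok
(4,1)B 1/1 ok
(4,3)A 1/2 ok
(4,5)A 1/1 ok
(4,7)A 0/0 ok
(5,3)A 1/1 ok
(5,5)A 1/1 ok

(2,5), (2,7)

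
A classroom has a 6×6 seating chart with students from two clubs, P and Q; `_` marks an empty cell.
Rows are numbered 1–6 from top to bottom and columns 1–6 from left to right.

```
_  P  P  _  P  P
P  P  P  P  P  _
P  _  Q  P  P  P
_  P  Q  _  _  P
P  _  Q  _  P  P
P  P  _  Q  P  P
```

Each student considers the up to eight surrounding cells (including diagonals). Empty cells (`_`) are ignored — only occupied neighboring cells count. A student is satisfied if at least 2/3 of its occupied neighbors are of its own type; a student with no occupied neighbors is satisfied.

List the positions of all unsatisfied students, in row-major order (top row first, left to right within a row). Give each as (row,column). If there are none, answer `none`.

Row 1: (1,2)P 4/4 ✓ · (1,3)P 4/4 ✓ · (1,5)P 3/3 ✓ · (1,6)P 2/2 ✓
Row 2: (2,1)P 3/3 ✓ · (2,2)P 5/6 ✓ · (2,3)P 5/6 ✓ · (2,4)P 6/7 ✓ · (2,5)P 6/6 ✓
Row 3: (3,1)P 3/3 ✓ · (3,3)Q 1/6 ✗ · (3,4)P 4/6 ✓ · (3,5)P 5/5 ✓ · (3,6)P 3/3 ✓
Row 4: (4,2)P 2/5 ✗ · (4,3)Q 2/4 ✗ · (4,6)P 4/4 ✓
Row 5: (5,1)P 3/3 ✓ · (5,3)Q 2/4 ✗ · (5,5)P 4/5 ✓ · (5,6)P 4/4 ✓
Row 6: (6,1)P 2/2 ✓ · (6,2)P 2/3 ✓ · (6,4)Q 1/3 ✗ · (6,5)P 3/4 ✓ · (6,6)P 3/3 ✓

(3,3), (4,2), (4,3), (5,3), (6,4)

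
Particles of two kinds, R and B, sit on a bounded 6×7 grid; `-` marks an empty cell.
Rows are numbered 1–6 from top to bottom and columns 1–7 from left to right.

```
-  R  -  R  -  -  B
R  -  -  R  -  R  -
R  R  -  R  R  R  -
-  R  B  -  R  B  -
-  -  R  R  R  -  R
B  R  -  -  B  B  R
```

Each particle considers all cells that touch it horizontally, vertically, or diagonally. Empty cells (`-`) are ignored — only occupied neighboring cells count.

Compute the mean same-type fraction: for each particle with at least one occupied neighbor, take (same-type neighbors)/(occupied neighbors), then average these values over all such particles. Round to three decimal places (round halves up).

0.583

(1,2)R 1/1
(1,4)R 1/1
(1,7)B 0/1
(2,1)R 3/3
(2,4)R 3/3
(2,6)R 2/3
(3,1)R 3/3
(3,2)R 3/4
(3,4)R 3/4
(3,5)R 5/6
(3,6)R 3/4
(4,2)R 3/4
(4,3)B 0/5
(4,5)R 5/6
(4,6)B 0/5
(5,3)R 3/4
(5,4)R 3/5
(5,5)R 2/5
(5,7)R 1/3
(6,1)B 0/1
(6,2)R 1/2
(6,5)B 1/3
(6,6)B 1/4
(6,7)R 1/2
Sum over 24 particles: 1/1 + 1/1 + 0/1 + 3/3 + 3/3 + 2/3 + 3/3 + 3/4 + 3/4 + 5/6 + 3/4 + 3/4 + 0/5 + 5/6 + 0/5 + 3/4 + 3/5 + 2/5 + 1/3 + 0/1 + 1/2 + 1/3 + 1/4 + 1/2 = 14; mean = 14 ÷ 24 = 7/12 = 0.583333… → 0.583.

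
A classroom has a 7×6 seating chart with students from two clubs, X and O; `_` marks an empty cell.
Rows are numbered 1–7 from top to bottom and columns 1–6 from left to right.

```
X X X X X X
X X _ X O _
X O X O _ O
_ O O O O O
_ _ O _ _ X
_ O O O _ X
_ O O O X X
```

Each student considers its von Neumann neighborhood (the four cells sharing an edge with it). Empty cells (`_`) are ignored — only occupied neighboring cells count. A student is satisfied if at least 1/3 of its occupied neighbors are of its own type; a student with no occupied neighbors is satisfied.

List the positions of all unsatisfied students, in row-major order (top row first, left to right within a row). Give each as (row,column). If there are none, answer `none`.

Row 1: (1,1)X 2/2 ✓ · (1,2)X 3/3 ✓ · (1,3)X 2/2 ✓ · (1,4)X 3/3 ✓ · (1,5)X 2/3 ✓ · (1,6)X 1/1 ✓
Row 2: (2,1)X 3/3 ✓ · (2,2)X 2/3 ✓ · (2,4)X 1/3 ✓ · (2,5)O 0/2 ✗
Row 3: (3,1)X 1/2 ✓ · (3,2)O 1/4 ✗ · (3,3)X 0/3 ✗ · (3,4)O 1/3 ✓ · (3,6)O 1/1 ✓
Row 4: (4,2)O 2/2 ✓ · (4,3)O 3/4 ✓ · (4,4)O 3/3 ✓ · (4,5)O 2/2 ✓ · (4,6)O 2/3 ✓
Row 5: (5,3)O 2/2 ✓ · (5,6)X 1/2 ✓
Row 6: (6,2)O 2/2 ✓ · (6,3)O 4/4 ✓ · (6,4)O 2/2 ✓ · (6,6)X 2/2 ✓
Row 7: (7,2)O 2/2 ✓ · (7,3)O 3/3 ✓ · (7,4)O 2/3 ✓ · (7,5)X 1/2 ✓ · (7,6)X 2/2 ✓

(2,5), (3,2), (3,3)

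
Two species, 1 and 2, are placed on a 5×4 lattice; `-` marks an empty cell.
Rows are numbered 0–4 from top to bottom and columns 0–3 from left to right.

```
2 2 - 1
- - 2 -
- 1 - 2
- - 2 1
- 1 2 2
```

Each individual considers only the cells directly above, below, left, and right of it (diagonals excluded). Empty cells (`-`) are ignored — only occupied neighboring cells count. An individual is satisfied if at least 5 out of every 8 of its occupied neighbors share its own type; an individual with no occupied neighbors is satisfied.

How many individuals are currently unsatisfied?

(0,0)2 1/1 ok
(0,1)2 1/1 ok
(0,3)1 0/0 ok
(1,2)2 0/0 ok
(2,1)1 0/0 ok
(2,3)2 0/1 unhappy
(3,2)2 1/2 unhappy
(3,3)1 0/3 unhappy
(4,1)1 0/1 unhappy
(4,2)2 2/3 ok
(4,3)2 1/2 unhappy
Unsatisfied: (2,3), (3,2), (3,3), (4,1), (4,3) — 5 in total.

5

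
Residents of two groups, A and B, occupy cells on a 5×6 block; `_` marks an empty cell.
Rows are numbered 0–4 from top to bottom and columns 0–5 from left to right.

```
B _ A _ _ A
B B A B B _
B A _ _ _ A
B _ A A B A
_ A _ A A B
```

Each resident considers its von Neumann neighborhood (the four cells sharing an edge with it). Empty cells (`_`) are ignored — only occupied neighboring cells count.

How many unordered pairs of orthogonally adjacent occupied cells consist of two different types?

Scan each occupied cell's neighbors to the right and below so each pair is counted once.
Row 0: B(0,0)–B(1,0)= A(0,2)–A(1,2)=  → 0/2 unlike.
Row 1: B(1,0)–B(1,1)= B(1,0)–B(2,0)= B(1,1)–A(1,2)≠ B(1,1)–A(2,1)≠ A(1,2)–B(1,3)≠ B(1,3)–B(1,4)=  → 3/6 unlike.
Row 2: B(2,0)–A(2,1)≠ B(2,0)–B(3,0)= A(2,5)–A(3,5)=  → 1/3 unlike.
Row 3: A(3,2)–A(3,3)= A(3,3)–B(3,4)≠ A(3,3)–A(4,3)= B(3,4)–A(3,5)≠ B(3,4)–A(4,4)≠ A(3,5)–B(4,5)≠  → 4/6 unlike.
Row 4: A(4,3)–A(4,4)= A(4,4)–B(4,5)≠  → 1/2 unlike.
Total adjacent occupied pairs: 19; unlike-type pairs: 9.

9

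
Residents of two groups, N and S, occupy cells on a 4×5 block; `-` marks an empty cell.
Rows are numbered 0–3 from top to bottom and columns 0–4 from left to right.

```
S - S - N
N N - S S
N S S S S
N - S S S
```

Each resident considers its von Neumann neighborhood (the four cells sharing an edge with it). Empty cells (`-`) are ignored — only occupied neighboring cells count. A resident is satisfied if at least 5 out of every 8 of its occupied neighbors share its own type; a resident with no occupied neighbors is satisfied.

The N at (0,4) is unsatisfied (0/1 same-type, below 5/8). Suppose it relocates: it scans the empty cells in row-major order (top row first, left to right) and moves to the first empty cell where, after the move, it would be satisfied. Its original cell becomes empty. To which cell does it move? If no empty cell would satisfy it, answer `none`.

Vacating (0,4). Empty cells in order:
  (0,1): 1/3 same-type → still unsatisfied.
  (0,3): 0/2 same-type → still unsatisfied.
  (1,2): 1/4 same-type → still unsatisfied.
  (3,1): 1/3 same-type → still unsatisfied.

none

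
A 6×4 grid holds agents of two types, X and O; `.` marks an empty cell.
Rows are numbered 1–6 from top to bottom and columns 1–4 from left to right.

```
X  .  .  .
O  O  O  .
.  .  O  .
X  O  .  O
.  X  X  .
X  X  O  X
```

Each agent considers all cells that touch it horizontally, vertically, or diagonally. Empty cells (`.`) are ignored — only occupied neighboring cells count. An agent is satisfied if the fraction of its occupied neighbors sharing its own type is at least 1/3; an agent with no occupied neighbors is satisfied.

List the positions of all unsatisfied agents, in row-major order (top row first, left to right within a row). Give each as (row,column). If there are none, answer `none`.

(1,1), (4,2), (6,3)

Row 1: (1,1)X 0/2 ✗
Row 2: (2,1)O 1/2 ✓ · (2,2)O 3/4 ✓ · (2,3)O 2/2 ✓
Row 3: (3,3)O 4/4 ✓
Row 4: (4,1)X 1/2 ✓ · (4,2)O 1/4 ✗ · (4,4)O 1/2 ✓
Row 5: (5,2)X 4/6 ✓ · (5,3)X 3/6 ✓
Row 6: (6,1)X 2/2 ✓ · (6,2)X 3/4 ✓ · (6,3)O 0/4 ✗ · (6,4)X 1/2 ✓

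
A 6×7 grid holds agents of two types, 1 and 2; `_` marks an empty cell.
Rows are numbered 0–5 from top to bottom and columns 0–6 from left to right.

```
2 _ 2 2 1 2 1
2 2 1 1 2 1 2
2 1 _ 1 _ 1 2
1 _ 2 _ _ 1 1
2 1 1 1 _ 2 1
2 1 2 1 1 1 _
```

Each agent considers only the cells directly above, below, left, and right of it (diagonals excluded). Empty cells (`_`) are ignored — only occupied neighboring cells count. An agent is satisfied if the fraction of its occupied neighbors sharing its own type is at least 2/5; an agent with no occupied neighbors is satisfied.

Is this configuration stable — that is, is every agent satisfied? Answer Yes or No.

No

(0,0)2 1/1 satisfied
(0,2)2 1/2 satisfied
(0,3)2 1/3 not
(0,4)1 0/3 not
(0,5)2 0/3 not
(0,6)1 0/2 not
(1,0)2 3/3 satisfied
(1,1)2 1/3 not
(1,2)1 1/3 not
(1,3)1 2/4 satisfied
(1,4)2 0/3 not
(1,5)1 1/4 not
(1,6)2 1/3 not
(2,0)2 1/3 not
(2,1)1 0/2 not
(2,3)1 1/1 satisfied
(2,5)1 2/3 satisfied
(2,6)2 1/3 not
(3,0)1 0/2 not
(3,2)2 0/1 not
(3,5)1 2/3 satisfied
(3,6)1 2/3 satisfied
(4,0)2 1/3 not
(4,1)1 2/3 satisfied
(4,2)1 2/4 satisfied
(4,3)1 2/2 satisfied
(4,5)2 0/3 not
(4,6)1 1/2 satisfied
(5,0)2 1/2 satisfied
(5,1)1 1/3 not
(5,2)2 0/3 not
(5,3)1 2/3 satisfied
(5,4)1 2/2 satisfied
(5,5)1 1/2 satisfied
For instance (0,3) has only 1/3 same-type neighbors, below 2/5.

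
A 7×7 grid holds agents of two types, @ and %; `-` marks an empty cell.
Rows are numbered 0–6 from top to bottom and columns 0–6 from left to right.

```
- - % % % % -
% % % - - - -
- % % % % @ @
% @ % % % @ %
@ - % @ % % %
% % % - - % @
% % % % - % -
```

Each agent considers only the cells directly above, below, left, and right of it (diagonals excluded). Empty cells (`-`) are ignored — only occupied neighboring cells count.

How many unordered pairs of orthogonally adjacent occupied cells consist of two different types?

Scan each occupied cell's neighbors to the right and below so each pair is counted once.
Row 0: %(0,2)–%(0,3)= %(0,2)–%(1,2)= %(0,3)–%(0,4)= %(0,4)–%(0,5)=  → 0/4 unlike.
Row 1: %(1,0)–%(1,1)= %(1,1)–%(1,2)= %(1,1)–%(2,1)= %(1,2)–%(2,2)=  → 0/4 unlike.
Row 2: %(2,1)–%(2,2)= %(2,1)–@(3,1)≠ %(2,2)–%(2,3)= %(2,2)–%(3,2)= %(2,3)–%(2,4)= %(2,3)–%(3,3)= %(2,4)–@(2,5)≠ %(2,4)–%(3,4)= @(2,5)–@(2,6)= @(2,5)–@(3,5)= @(2,6)–%(3,6)≠  → 3/11 unlike.
Row 3: %(3,0)–@(3,1)≠ %(3,0)–@(4,0)≠ @(3,1)–%(3,2)≠ %(3,2)–%(3,3)= %(3,2)–%(4,2)= %(3,3)–%(3,4)= %(3,3)–@(4,3)≠ %(3,4)–@(3,5)≠ %(3,4)–%(4,4)= @(3,5)–%(3,6)≠ @(3,5)–%(4,5)≠ %(3,6)–%(4,6)=  → 7/12 unlike.
Row 4: @(4,0)–%(5,0)≠ %(4,2)–@(4,3)≠ %(4,2)–%(5,2)= @(4,3)–%(4,4)≠ %(4,4)–%(4,5)= %(4,5)–%(4,6)= %(4,5)–%(5,5)= %(4,6)–@(5,6)≠  → 4/8 unlike.
Row 5: %(5,0)–%(5,1)= %(5,0)–%(6,0)= %(5,1)–%(5,2)= %(5,1)–%(6,1)= %(5,2)–%(6,2)= %(5,5)–@(5,6)≠ %(5,5)–%(6,5)=  → 1/7 unlike.
Row 6: %(6,0)–%(6,1)= %(6,1)–%(6,2)= %(6,2)–%(6,3)=  → 0/3 unlike.
Total adjacent occupied pairs: 49; unlike-type pairs: 15.

15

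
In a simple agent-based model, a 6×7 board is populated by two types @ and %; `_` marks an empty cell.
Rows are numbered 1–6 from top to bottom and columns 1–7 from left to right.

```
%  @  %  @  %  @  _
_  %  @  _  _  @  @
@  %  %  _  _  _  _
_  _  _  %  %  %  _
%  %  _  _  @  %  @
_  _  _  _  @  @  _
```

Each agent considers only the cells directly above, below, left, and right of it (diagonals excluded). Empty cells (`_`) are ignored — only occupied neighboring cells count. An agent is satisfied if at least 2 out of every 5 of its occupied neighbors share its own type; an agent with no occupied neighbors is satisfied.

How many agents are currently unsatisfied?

Row 1: (1,1)% 0/1 unhappy · (1,2)@ 0/3 unhappy · (1,3)% 0/3 unhappy · (1,4)@ 0/2 unhappy · (1,5)% 0/2 unhappy · (1,6)@ 1/2 ok
Row 2: (2,2)% 1/3 unhappy · (2,3)@ 0/3 unhappy · (2,6)@ 2/2 ok · (2,7)@ 1/1 ok
Row 3: (3,1)@ 0/1 unhappy · (3,2)% 2/3 ok · (3,3)% 1/2 ok
Row 4: (4,4)% 1/1 ok · (4,5)% 2/3 ok · (4,6)% 2/2 ok
Row 5: (5,1)% 1/1 ok · (5,2)% 1/1 ok · (5,5)@ 1/3 unhappy · (5,6)% 1/4 unhappy · (5,7)@ 0/1 unhappy
Row 6: (6,5)@ 2/2 ok · (6,6)@ 1/2 ok
Unsatisfied: (1,1), (1,2), (1,3), (1,4), (1,5), (2,2), (2,3), (3,1), (5,5), (5,6), (5,7) — 11 in total.

11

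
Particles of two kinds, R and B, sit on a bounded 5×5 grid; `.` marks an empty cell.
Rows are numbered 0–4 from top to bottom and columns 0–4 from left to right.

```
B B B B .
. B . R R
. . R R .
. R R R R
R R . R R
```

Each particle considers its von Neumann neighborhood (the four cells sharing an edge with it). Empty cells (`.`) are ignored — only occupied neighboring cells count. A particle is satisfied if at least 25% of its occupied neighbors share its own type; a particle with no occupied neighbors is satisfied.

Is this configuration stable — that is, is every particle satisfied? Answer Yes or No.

(0,0)B 1/1 satisfied
(0,1)B 3/3 satisfied
(0,2)B 2/2 satisfied
(0,3)B 1/2 satisfied
(1,1)B 1/1 satisfied
(1,3)R 2/3 satisfied
(1,4)R 1/1 satisfied
(2,2)R 2/2 satisfied
(2,3)R 3/3 satisfied
(3,1)R 2/2 satisfied
(3,2)R 3/3 satisfied
(3,3)R 4/4 satisfied
(3,4)R 2/2 satisfied
(4,0)R 1/1 satisfied
(4,1)R 2/2 satisfied
(4,3)R 2/2 satisfied
(4,4)R 2/2 satisfied
All meet the threshold, so the configuration is stable.

Yes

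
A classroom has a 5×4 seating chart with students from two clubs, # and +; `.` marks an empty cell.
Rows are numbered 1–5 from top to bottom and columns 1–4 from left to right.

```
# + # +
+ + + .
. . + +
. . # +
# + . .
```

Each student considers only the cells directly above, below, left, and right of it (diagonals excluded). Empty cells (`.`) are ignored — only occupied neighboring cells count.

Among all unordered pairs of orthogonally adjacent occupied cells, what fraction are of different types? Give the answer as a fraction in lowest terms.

4/7

Scan each occupied cell's neighbors to the right and below so each pair is counted once.
Row 1: #(1,1)–+(1,2)≠ #(1,1)–+(2,1)≠ +(1,2)–#(1,3)≠ +(1,2)–+(2,2)= #(1,3)–+(1,4)≠ #(1,3)–+(2,3)≠  → 5/6 unlike.
Row 2: +(2,1)–+(2,2)= +(2,2)–+(2,3)= +(2,3)–+(3,3)=  → 0/3 unlike.
Row 3: +(3,3)–+(3,4)= +(3,3)–#(4,3)≠ +(3,4)–+(4,4)=  → 1/3 unlike.
Row 4: #(4,3)–+(4,4)≠  → 1/1 unlike.
Row 5: #(5,1)–+(5,2)≠  → 1/1 unlike.
Total adjacent occupied pairs: 14; unlike-type pairs: 8.
8/14 reduces to 4/7.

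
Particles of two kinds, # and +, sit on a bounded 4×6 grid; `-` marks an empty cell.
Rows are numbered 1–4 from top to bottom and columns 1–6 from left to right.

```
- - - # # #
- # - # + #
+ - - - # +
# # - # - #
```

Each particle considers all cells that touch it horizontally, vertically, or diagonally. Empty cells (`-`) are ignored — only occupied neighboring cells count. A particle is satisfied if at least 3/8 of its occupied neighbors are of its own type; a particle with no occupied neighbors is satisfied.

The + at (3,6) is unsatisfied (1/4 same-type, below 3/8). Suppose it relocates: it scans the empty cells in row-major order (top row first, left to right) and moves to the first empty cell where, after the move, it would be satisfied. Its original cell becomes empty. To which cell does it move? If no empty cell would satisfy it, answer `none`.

Vacating (3,6). Empty cells in order:
  (1,1): 0/1 same-type → still unsatisfied.
  (1,2): 0/1 same-type → still unsatisfied.
  (1,3): 0/3 same-type → still unsatisfied.
  (2,1): 1/2 same-type → satisfied — stop here.

(2,1)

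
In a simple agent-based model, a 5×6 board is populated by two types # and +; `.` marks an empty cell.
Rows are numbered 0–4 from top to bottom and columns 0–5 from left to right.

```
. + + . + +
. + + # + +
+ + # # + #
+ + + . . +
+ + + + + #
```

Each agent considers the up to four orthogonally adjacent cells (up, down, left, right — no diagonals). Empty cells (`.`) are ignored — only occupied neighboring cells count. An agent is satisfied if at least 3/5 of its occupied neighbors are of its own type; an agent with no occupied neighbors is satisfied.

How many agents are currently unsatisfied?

8

(0,1)+ 2/2 ✓
(0,2)+ 2/2 ✓
(0,4)+ 2/2 ✓
(0,5)+ 2/2 ✓
(1,1)+ 3/3 ✓
(1,2)+ 2/4 ✗
(1,3)# 1/3 ✗
(1,4)+ 3/4 ✓
(1,5)+ 2/3 ✓
(2,0)+ 2/2 ✓
(2,1)+ 3/4 ✓
(2,2)# 1/4 ✗
(2,3)# 2/3 ✓
(2,4)+ 1/3 ✗
(2,5)# 0/3 ✗
(3,0)+ 3/3 ✓
(3,1)+ 4/4 ✓
(3,2)+ 2/3 ✓
(3,5)+ 0/2 ✗
(4,0)+ 2/2 ✓
(4,1)+ 3/3 ✓
(4,2)+ 3/3 ✓
(4,3)+ 2/2 ✓
(4,4)+ 1/2 ✗
(4,5)# 0/2 ✗
Unsatisfied: (1,2), (1,3), (2,2), (2,4), (2,5), (3,5), (4,4), (4,5) — 8 in total.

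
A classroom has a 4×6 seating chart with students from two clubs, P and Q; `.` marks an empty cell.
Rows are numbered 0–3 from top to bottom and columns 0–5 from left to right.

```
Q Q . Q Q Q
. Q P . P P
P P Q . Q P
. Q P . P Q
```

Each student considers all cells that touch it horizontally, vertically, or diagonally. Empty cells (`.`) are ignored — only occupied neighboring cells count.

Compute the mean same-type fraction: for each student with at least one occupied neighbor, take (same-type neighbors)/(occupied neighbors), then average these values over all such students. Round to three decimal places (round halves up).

(0,0)Q 2/2
(0,1)Q 2/3
(0,3)Q 1/3
(0,4)Q 2/4
(0,5)Q 1/3
(1,1)Q 3/6
(1,2)P 1/5
(1,4)P 2/6
(1,5)P 2/5
(2,0)P 1/3
(2,1)P 3/6
(2,2)Q 2/5
(2,4)Q 1/5
(2,5)P 3/5
(3,1)Q 1/4
(3,2)P 1/3
(3,4)P 1/3
(3,5)Q 1/3
Sum over 18 students: 2/2 + 2/3 + 1/3 + 2/4 + 1/3 + 3/6 + 1/5 + 2/6 + 2/5 + 1/3 + 3/6 + 2/5 + 1/5 + 3/5 + 1/4 + 1/3 + 1/3 + 1/3 = 151/20; mean = 151/20 ÷ 18 = 151/360 = 0.419444… → 0.419.

0.419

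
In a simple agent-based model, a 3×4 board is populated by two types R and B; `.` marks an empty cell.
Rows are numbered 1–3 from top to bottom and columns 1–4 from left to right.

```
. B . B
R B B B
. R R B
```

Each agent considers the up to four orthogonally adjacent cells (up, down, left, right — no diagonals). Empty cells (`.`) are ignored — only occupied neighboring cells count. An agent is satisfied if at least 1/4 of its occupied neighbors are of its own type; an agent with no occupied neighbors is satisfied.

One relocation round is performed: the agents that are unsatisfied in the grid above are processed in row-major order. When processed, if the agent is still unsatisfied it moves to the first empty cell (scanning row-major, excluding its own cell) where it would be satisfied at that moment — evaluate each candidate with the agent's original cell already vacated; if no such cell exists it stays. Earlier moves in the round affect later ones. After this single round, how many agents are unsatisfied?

Initially unsatisfied (in order): (2,1).
  (2,1) → (3,1).
Resulting grid:
. B . B
. B B B
R R R B
All satisfied now.

0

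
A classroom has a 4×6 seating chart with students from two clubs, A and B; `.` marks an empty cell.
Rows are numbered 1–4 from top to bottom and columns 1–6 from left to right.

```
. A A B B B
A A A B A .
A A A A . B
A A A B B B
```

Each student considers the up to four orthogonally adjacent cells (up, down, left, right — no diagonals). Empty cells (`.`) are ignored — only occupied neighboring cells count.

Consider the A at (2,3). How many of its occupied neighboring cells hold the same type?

3

Occupied neighbors of (2,3): (1,3)=A, (3,3)=A, (2,2)=A, (2,4)=B.
Same type (A): 3 of 4.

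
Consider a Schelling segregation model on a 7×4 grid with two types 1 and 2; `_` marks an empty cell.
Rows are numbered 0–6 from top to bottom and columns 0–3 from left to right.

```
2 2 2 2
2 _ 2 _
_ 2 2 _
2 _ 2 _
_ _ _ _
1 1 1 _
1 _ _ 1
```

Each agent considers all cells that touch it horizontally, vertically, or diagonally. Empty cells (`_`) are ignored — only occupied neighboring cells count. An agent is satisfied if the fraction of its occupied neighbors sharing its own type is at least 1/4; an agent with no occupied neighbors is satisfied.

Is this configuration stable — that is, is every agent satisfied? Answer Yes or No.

Yes

Row 0: (0,0)2 2/2 ✓ · (0,1)2 4/4 ✓ · (0,2)2 3/3 ✓ · (0,3)2 2/2 ✓
Row 1: (1,0)2 3/3 ✓ · (1,2)2 5/5 ✓
Row 2: (2,1)2 5/5 ✓ · (2,2)2 3/3 ✓
Row 3: (3,0)2 1/1 ✓ · (3,2)2 2/2 ✓
Row 5: (5,0)1 2/2 ✓ · (5,1)1 3/3 ✓ · (5,2)1 2/2 ✓
Row 6: (6,0)1 2/2 ✓ · (6,3)1 1/1 ✓
All meet the threshold, so the configuration is stable.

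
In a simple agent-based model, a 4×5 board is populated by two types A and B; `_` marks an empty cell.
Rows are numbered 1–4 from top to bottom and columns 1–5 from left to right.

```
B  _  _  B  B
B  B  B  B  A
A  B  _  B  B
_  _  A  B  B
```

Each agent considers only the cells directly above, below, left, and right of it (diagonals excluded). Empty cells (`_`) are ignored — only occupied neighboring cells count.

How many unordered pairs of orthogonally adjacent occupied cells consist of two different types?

Scan each occupied cell's neighbors to the right and below so each pair is counted once.
From row 1: 1 unlike of 4 pairs (running 1/4).
From row 2: 3 unlike of 8 pairs (running 4/12).
From row 3: 1 unlike of 4 pairs (running 5/16).
From row 4: 1 unlike of 2 pairs (running 6/18).
Total adjacent occupied pairs: 18; unlike-type pairs: 6.

6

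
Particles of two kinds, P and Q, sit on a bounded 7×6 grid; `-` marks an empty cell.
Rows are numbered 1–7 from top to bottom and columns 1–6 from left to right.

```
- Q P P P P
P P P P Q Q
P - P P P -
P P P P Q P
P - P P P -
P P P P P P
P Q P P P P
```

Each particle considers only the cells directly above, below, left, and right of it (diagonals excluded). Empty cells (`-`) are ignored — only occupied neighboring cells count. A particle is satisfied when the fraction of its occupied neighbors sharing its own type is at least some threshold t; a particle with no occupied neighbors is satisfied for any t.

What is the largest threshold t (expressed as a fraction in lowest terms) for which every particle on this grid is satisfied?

0/1

Row 1: (1,2)Q 0/2 · (1,3)P 2/3 · (1,4)P 3/3 · (1,5)P 2/3 · (1,6)P 1/2
Row 2: (2,1)P 2/2 · (2,2)P 2/3 · (2,3)P 4/4 · (2,4)P 3/4 · (2,5)Q 1/4 · (2,6)Q 1/2
Row 3: (3,1)P 2/2 · (3,3)P 3/3 · (3,4)P 4/4 · (3,5)P 1/3
Row 4: (4,1)P 3/3 · (4,2)P 2/2 · (4,3)P 4/4 · (4,4)P 3/4 · (4,5)Q 0/4 · (4,6)P 0/1
Row 5: (5,1)P 2/2 · (5,3)P 3/3 · (5,4)P 4/4 · (5,5)P 2/3
Row 6: (6,1)P 3/3 · (6,2)P 2/3 · (6,3)P 4/4 · (6,4)P 4/4 · (6,5)P 4/4 · (6,6)P 2/2
Row 7: (7,1)P 1/2 · (7,2)Q 0/3 · (7,3)P 2/3 · (7,4)P 3/3 · (7,5)P 3/3 · (7,6)P 2/2
The smallest same-type fraction is 0/2 at (1,2), which reduces to 0/1. Any threshold above that leaves this particle unsatisfied.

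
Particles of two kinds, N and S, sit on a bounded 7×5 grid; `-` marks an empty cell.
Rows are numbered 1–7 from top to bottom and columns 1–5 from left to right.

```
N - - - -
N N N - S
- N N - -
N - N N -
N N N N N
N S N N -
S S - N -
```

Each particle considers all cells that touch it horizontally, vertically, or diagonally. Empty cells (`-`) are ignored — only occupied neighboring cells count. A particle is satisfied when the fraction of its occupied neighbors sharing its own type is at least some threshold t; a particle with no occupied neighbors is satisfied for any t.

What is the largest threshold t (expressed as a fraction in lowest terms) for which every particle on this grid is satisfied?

(1,1)N 2/2
(2,1)N 3/3
(2,2)N 5/5
(2,3)N 3/3
(2,5)S — no occupied neighbors
(3,2)N 6/6
(3,3)N 5/5
(4,1)N 3/3
(4,3)N 6/6
(4,4)N 5/5
(5,1)N 3/4
(5,2)N 6/7
(5,3)N 6/7
(5,4)N 6/6
(5,5)N 3/3
(6,1)N 2/5
(6,2)S 2/7
(6,3)N 5/7
(6,4)N 5/5
(7,1)S 2/3
(7,2)S 2/4
(7,4)N 2/2
The smallest same-type fraction is 2/7 at (6,2), which reduces to 2/7. Any threshold above that leaves this particle unsatisfied.

2/7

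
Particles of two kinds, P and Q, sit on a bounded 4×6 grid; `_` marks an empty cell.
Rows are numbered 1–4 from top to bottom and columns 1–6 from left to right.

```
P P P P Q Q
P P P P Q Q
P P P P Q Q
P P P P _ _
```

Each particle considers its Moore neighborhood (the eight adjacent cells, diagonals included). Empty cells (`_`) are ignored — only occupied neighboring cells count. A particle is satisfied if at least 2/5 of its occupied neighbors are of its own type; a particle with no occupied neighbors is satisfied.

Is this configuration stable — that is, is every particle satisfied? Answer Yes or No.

Yes

(1,1)P 3/3 satisfied
(1,2)P 5/5 satisfied
(1,3)P 5/5 satisfied
(1,4)P 3/5 satisfied
(1,5)Q 3/5 satisfied
(1,6)Q 3/3 satisfied
(2,1)P 5/5 satisfied
(2,2)P 8/8 satisfied
(2,3)P 8/8 satisfied
(2,4)P 5/8 satisfied
(2,5)Q 5/8 satisfied
(2,6)Q 5/5 satisfied
(3,1)P 5/5 satisfied
(3,2)P 8/8 satisfied
(3,3)P 8/8 satisfied
(3,4)P 5/7 satisfied
(3,5)Q 3/6 satisfied
(3,6)Q 3/3 satisfied
(4,1)P 3/3 satisfied
(4,2)P 5/5 satisfied
(4,3)P 5/5 satisfied
(4,4)P 3/4 satisfied
All meet the threshold, so the configuration is stable.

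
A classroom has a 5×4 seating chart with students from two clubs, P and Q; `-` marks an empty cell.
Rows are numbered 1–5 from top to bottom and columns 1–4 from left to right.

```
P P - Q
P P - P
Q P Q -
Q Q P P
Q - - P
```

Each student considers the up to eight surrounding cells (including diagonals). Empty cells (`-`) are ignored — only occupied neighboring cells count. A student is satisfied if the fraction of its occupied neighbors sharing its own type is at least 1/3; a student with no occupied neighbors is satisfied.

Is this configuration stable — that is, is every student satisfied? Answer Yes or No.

Row 1: (1,1)P 3/3 ✓ · (1,2)P 3/3 ✓ · (1,4)Q 0/1 ✗
Row 2: (2,1)P 4/5 ✓ · (2,2)P 4/6 ✓ · (2,4)P 0/2 ✗
Row 3: (3,1)Q 2/5 ✓ · (3,2)P 3/7 ✓ · (3,3)Q 1/6 ✗
Row 4: (4,1)Q 3/4 ✓ · (4,2)Q 4/6 ✓ · (4,3)P 3/5 ✓ · (4,4)P 2/3 ✓
Row 5: (5,1)Q 2/2 ✓ · (5,4)P 2/2 ✓
For instance (1,4) has only 0/1 same-type neighbors, below 1/3.

No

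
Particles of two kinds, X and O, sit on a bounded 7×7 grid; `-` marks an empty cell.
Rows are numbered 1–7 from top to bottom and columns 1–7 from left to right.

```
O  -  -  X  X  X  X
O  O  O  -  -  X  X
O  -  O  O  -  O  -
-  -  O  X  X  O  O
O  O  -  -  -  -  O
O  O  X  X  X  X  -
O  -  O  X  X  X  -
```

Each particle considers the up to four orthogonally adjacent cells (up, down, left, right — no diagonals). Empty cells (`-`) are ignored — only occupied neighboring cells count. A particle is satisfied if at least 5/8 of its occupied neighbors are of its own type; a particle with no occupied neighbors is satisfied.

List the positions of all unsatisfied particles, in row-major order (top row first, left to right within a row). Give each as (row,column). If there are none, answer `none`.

(3,4), (3,6), (4,3), (4,4), (4,5), (6,3), (7,3)

(1,1)O 1/1 satisfied
(1,4)X 1/1 satisfied
(1,5)X 2/2 satisfied
(1,6)X 3/3 satisfied
(1,7)X 2/2 satisfied
(2,1)O 3/3 satisfied
(2,2)O 2/2 satisfied
(2,3)O 2/2 satisfied
(2,6)X 2/3 satisfied
(2,7)X 2/2 satisfied
(3,1)O 1/1 satisfied
(3,3)O 3/3 satisfied
(3,4)O 1/2 not
(3,6)O 1/2 not
(4,3)O 1/2 not
(4,4)X 1/3 not
(4,5)X 1/2 not
(4,6)O 2/3 satisfied
(4,7)O 2/2 satisfied
(5,1)O 2/2 satisfied
(5,2)O 2/2 satisfied
(5,7)O 1/1 satisfied
(6,1)O 3/3 satisfied
(6,2)O 2/3 satisfied
(6,3)X 1/3 not
(6,4)X 3/3 satisfied
(6,5)X 3/3 satisfied
(6,6)X 2/2 satisfied
(7,1)O 1/1 satisfied
(7,3)O 0/2 not
(7,4)X 2/3 satisfied
(7,5)X 3/3 satisfied
(7,6)X 2/2 satisfied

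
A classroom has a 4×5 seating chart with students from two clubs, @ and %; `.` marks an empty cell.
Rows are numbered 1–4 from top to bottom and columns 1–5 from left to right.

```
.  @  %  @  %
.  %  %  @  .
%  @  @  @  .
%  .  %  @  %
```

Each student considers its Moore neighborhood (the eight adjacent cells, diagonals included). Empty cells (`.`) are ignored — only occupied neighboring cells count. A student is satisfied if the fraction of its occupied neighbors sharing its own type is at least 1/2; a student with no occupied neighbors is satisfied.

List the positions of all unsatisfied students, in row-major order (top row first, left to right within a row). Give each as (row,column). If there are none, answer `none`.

Row 1: (1,2)@ 0/3 not · (1,3)% 2/5 not · (1,4)@ 1/4 not · (1,5)% 0/2 not
Row 2: (2,2)% 3/6 satisfied · (2,3)% 2/8 not · (2,4)@ 3/6 satisfied
Row 3: (3,1)% 2/3 satisfied · (3,2)@ 1/6 not · (3,3)@ 4/7 satisfied · (3,4)@ 3/6 satisfied
Row 4: (4,1)% 1/2 satisfied · (4,3)% 0/4 not · (4,4)@ 2/4 satisfied · (4,5)% 0/2 not

(1,2), (1,3), (1,4), (1,5), (2,3), (3,2), (4,3), (4,5)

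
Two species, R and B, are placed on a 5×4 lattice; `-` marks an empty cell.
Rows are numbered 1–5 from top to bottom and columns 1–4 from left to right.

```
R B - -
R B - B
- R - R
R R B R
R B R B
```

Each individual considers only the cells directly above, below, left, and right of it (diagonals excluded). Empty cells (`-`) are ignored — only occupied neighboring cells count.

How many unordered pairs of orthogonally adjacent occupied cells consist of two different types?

12

Scan each occupied cell's neighbors to the right and below so each pair is counted once.
Row 1: R(1,1)–B(1,2)≠ R(1,1)–R(2,1)= B(1,2)–B(2,2)=  → 1/3 unlike.
Row 2: R(2,1)–B(2,2)≠ B(2,2)–R(3,2)≠ B(2,4)–R(3,4)≠  → 3/3 unlike.
Row 3: R(3,2)–R(4,2)= R(3,4)–R(4,4)=  → 0/2 unlike.
Row 4: R(4,1)–R(4,2)= R(4,1)–R(5,1)= R(4,2)–B(4,3)≠ R(4,2)–B(5,2)≠ B(4,3)–R(4,4)≠ B(4,3)–R(5,3)≠ R(4,4)–B(5,4)≠  → 5/7 unlike.
Row 5: R(5,1)–B(5,2)≠ B(5,2)–R(5,3)≠ R(5,3)–B(5,4)≠  → 3/3 unlike.
Total adjacent occupied pairs: 18; unlike-type pairs: 12.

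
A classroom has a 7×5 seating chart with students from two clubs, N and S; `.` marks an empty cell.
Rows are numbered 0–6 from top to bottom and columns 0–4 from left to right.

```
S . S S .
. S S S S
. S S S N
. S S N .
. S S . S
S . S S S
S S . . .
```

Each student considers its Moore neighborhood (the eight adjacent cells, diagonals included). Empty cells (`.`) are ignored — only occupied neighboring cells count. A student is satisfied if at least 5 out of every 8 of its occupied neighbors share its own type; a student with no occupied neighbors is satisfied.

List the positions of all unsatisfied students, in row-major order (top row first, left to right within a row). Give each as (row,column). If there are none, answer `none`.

(2,4), (3,3)

Row 0: (0,0)S 1/1 ✓ · (0,2)S 4/4 ✓ · (0,3)S 4/4 ✓
Row 1: (1,1)S 5/5 ✓ · (1,2)S 7/7 ✓ · (1,3)S 6/7 ✓ · (1,4)S 3/4 ✓
Row 2: (2,1)S 5/5 ✓ · (2,2)S 7/8 ✓ · (2,3)S 5/7 ✓ · (2,4)N 1/4 ✗
Row 3: (3,1)S 5/5 ✓ · (3,2)S 6/7 ✓ · (3,3)N 1/6 ✗
Row 4: (4,1)S 5/5 ✓ · (4,2)S 5/6 ✓ · (4,4)S 2/3 ✓
Row 5: (5,0)S 3/3 ✓ · (5,2)S 4/4 ✓ · (5,3)S 4/4 ✓ · (5,4)S 2/2 ✓
Row 6: (6,0)S 2/2 ✓ · (6,1)S 3/3 ✓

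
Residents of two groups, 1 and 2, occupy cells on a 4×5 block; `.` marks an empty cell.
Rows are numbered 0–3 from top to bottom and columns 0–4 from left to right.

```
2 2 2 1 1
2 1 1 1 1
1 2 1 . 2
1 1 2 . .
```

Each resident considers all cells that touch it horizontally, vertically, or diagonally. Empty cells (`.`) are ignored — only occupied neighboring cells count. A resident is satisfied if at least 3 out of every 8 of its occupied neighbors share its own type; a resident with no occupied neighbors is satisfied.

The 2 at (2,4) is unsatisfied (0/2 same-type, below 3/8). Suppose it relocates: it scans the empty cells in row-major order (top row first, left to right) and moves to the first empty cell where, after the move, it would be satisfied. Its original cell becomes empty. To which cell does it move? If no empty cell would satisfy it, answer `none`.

Vacating (2,4). Empty cells in order:
  (2,3): 1/5 same-type → still unsatisfied.
  (3,3): 1/2 same-type → satisfied — stop here.

(3,3)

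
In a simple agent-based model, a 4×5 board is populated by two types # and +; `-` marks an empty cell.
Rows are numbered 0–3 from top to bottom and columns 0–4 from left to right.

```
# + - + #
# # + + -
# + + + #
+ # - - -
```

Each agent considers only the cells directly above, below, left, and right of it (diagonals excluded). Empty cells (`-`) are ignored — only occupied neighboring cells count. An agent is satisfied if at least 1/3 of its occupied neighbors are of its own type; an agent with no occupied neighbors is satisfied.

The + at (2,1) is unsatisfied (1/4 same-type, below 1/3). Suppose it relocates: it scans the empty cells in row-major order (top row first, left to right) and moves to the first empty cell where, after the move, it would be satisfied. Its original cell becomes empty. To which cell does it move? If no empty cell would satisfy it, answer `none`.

Vacating (2,1). Empty cells in order:
  (0,2): 3/3 same-type → satisfied — stop here.

(0,2)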